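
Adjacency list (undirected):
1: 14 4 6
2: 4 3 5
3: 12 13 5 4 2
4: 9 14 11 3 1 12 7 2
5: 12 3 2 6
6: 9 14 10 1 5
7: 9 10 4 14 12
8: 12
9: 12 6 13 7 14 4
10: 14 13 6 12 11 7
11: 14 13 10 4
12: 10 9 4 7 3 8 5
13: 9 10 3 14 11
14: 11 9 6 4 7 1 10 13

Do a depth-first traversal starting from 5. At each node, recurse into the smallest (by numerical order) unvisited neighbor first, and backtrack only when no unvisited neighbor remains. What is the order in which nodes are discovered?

5 2 3 4 1 6 9 7 10 11 13 14 12 8

Visit 5
5 → 2
2 → 3
3 → 4
4 → 1
1 → 6
6 → 9
9 → 7
7 → 10
10 → 11
11 → 13
13 → 14
10 → 12
12 → 8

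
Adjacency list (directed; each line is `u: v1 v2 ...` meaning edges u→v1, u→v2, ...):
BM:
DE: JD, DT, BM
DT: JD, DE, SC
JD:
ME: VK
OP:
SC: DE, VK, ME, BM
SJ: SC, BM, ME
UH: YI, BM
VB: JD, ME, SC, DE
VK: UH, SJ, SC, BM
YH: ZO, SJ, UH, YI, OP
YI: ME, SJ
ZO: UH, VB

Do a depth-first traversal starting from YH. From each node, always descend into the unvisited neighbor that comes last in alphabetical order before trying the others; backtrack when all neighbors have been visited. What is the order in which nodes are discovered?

Visit YH
YH → ZO
ZO → VB
VB → SC
SC → VK
VK → UH
UH → YI
YI → SJ
SJ → ME
SJ → BM
SC → DE
DE → JD
DE → DT
YH → OP

YH -> ZO -> VB -> SC -> VK -> UH -> YI -> SJ -> ME -> BM -> DE -> JD -> DT -> OP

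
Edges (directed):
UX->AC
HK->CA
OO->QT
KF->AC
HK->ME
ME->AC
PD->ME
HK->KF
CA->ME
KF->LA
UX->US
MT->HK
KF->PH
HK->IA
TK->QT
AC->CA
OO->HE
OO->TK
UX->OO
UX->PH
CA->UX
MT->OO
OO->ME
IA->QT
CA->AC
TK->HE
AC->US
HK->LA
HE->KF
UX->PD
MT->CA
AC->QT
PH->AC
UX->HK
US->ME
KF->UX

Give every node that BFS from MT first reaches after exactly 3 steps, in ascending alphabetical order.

PD, PH, US

Level 0: MT
Level 1: CA, HK, OO
Level 2: AC, HE, IA, KF, LA, ME, QT, TK, UX
Level 3: PD, PH, US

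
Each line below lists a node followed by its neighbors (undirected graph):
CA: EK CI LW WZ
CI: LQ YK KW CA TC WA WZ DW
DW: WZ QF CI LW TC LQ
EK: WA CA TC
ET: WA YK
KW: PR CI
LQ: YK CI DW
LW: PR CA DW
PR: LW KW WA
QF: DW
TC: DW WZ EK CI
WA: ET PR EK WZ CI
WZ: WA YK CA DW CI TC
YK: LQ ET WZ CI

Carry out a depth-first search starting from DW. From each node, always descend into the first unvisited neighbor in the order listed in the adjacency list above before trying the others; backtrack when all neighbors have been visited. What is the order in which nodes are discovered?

DW WZ WA ET YK LQ CI KW PR LW CA EK TC QF

Visit DW
DW → WZ
WZ → WA
WA → ET
ET → YK
YK → LQ
LQ → CI
CI → KW
KW → PR
PR → LW
LW → CA
CA → EK
EK → TC
DW → QF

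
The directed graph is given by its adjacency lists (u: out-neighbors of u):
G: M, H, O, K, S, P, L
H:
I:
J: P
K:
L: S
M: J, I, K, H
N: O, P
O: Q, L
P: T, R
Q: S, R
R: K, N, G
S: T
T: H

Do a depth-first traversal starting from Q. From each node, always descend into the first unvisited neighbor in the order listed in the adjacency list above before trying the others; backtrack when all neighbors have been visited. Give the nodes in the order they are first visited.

Q S T H R K N O L P G M J I

Visit Q
Q → S
S → T
T → H
Q → R
R → K
R → N
N → O
O → L
N → P
R → G
G → M
M → J
M → I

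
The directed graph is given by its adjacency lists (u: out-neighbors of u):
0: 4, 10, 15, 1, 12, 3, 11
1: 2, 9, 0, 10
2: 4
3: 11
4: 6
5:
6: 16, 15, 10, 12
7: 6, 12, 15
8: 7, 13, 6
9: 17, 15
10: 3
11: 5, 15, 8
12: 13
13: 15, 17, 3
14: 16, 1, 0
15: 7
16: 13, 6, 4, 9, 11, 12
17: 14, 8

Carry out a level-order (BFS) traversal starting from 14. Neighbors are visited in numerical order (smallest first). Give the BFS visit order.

Visit 14; enqueue 0, 1, 16 → queue [0, 1, 16]
Visit 0; enqueue 3, 4, 10, 11, 12, 15 → queue [1, 16, 3, 4, 10, 11, 12, 15]
Visit 1; enqueue 2, 9 → queue [16, 3, 4, 10, 11, 12, 15, 2, 9]
Visit 16; enqueue 6, 13 → queue [3, 4, 10, 11, 12, 15, 2, 9, 6, 13]
Visit 3 → queue [4, 10, 11, 12, 15, 2, 9, 6, 13]
Visit 4 → queue [10, 11, 12, 15, 2, 9, 6, 13]
Visit 10 → queue [11, 12, 15, 2, 9, 6, 13]
Visit 11; enqueue 5, 8 → queue [12, 15, 2, 9, 6, 13, 5, 8]
Visit 12 → queue [15, 2, 9, 6, 13, 5, 8]
Visit 15; enqueue 7 → queue [2, 9, 6, 13, 5, 8, 7]
Visit 2 → queue [9, 6, 13, 5, 8, 7]
Visit 9; enqueue 17 → queue [6, 13, 5, 8, 7, 17]
Visit 6 → queue [13, 5, 8, 7, 17]
Visit 13 → queue [5, 8, 7, 17]
Visit 5 → queue [8, 7, 17]
Visit 8 → queue [7, 17]
Visit 7 → queue [17]
Visit 17 → queue []

14 -> 0 -> 1 -> 16 -> 3 -> 4 -> 10 -> 11 -> 12 -> 15 -> 2 -> 9 -> 6 -> 13 -> 5 -> 8 -> 7 -> 17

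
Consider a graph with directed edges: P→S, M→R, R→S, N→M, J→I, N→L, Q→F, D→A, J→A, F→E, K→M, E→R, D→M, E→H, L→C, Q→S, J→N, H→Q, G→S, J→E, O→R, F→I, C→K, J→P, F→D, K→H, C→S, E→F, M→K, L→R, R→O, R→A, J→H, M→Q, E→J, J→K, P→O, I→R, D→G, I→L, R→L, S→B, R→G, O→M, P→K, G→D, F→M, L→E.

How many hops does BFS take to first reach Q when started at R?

3

Level 0: R
Level 1: A, G, L, O, S
Level 2: B, C, D, E, M
Level 3: F, H, J, K, Q
Level 4: I, N, P
Q first appears at level 3.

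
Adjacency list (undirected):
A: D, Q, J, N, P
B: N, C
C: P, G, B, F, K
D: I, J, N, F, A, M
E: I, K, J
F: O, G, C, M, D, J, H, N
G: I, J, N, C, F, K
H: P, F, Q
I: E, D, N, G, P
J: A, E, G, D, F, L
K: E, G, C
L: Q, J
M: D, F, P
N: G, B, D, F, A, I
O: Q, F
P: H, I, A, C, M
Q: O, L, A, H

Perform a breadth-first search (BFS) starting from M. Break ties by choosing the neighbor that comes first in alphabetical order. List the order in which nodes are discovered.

Visit M; enqueue D, F, P → queue [D, F, P]
Visit D; enqueue A, I, J, N → queue [F, P, A, I, J, N]
Visit F; enqueue C, G, H, O → queue [P, A, I, J, N, C, G, H, O]
Visit P → queue [A, I, J, N, C, G, H, O]
Visit A; enqueue Q → queue [I, J, N, C, G, H, O, Q]
Visit I; enqueue E → queue [J, N, C, G, H, O, Q, E]
Visit J; enqueue L → queue [N, C, G, H, O, Q, E, L]
Visit N; enqueue B → queue [C, G, H, O, Q, E, L, B]
Visit C; enqueue K → queue [G, H, O, Q, E, L, B, K]
Visit G → queue [H, O, Q, E, L, B, K]
Visit H → queue [O, Q, E, L, B, K]
Visit O → queue [Q, E, L, B, K]
Visit Q → queue [E, L, B, K]
Visit E → queue [L, B, K]
Visit L → queue [B, K]
Visit B → queue [K]
Visit K → queue []

M → D → F → P → A → I → J → N → C → G → H → O → Q → E → L → B → K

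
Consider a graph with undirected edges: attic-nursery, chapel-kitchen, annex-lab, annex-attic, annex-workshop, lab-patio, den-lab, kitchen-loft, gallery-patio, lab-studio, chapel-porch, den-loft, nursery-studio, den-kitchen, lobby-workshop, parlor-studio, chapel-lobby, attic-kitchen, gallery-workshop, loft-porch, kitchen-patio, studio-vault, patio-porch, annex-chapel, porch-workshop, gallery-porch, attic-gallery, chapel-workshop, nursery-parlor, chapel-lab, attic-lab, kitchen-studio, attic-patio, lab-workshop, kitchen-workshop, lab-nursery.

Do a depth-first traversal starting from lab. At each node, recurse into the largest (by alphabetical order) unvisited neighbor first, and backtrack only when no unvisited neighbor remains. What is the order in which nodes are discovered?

Visit lab
lab → workshop
workshop → porch
porch → patio
patio → kitchen
kitchen → studio
studio → vault
studio → parlor
parlor → nursery
nursery → attic
attic → gallery
attic → annex
annex → chapel
chapel → lobby
kitchen → loft
loft → den

lab, workshop, porch, patio, kitchen, studio, vault, parlor, nursery, attic, gallery, annex, chapel, lobby, loft, den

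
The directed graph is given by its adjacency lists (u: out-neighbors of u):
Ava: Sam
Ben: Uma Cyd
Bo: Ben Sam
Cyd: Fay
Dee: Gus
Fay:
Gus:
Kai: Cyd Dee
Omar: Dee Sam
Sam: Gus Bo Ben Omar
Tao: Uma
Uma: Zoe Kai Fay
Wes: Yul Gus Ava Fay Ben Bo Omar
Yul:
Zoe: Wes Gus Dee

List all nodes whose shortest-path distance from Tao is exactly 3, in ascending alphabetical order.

Cyd, Dee, Gus, Wes

Level 0: Tao
Level 1: Uma
Level 2: Fay, Kai, Zoe
Level 3: Cyd, Dee, Gus, Wes
Level 4: Ava, Ben, Bo, Omar, Yul
Level 5: Sam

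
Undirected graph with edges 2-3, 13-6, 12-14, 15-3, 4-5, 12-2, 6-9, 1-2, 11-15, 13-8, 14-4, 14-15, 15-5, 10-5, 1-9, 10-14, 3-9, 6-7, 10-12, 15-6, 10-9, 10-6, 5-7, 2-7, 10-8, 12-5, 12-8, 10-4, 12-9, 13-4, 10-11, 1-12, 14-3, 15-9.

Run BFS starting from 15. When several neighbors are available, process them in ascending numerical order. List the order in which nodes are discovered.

Visit 15; enqueue 3, 5, 6, 9, 11, 14 → queue [3, 5, 6, 9, 11, 14]
Visit 3; enqueue 2 → queue [5, 6, 9, 11, 14, 2]
Visit 5; enqueue 4, 7, 10, 12 → queue [6, 9, 11, 14, 2, 4, 7, 10, 12]
Visit 6; enqueue 13 → queue [9, 11, 14, 2, 4, 7, 10, 12, 13]
Visit 9; enqueue 1 → queue [11, 14, 2, 4, 7, 10, 12, 13, 1]
Visit 11 → queue [14, 2, 4, 7, 10, 12, 13, 1]
Visit 14 → queue [2, 4, 7, 10, 12, 13, 1]
Visit 2 → queue [4, 7, 10, 12, 13, 1]
Visit 4 → queue [7, 10, 12, 13, 1]
Visit 7 → queue [10, 12, 13, 1]
Visit 10; enqueue 8 → queue [12, 13, 1, 8]
Visit 12 → queue [13, 1, 8]
Visit 13 → queue [1, 8]
Visit 1 → queue [8]
Visit 8 → queue []

15 → 3 → 5 → 6 → 9 → 11 → 14 → 2 → 4 → 7 → 10 → 12 → 13 → 1 → 8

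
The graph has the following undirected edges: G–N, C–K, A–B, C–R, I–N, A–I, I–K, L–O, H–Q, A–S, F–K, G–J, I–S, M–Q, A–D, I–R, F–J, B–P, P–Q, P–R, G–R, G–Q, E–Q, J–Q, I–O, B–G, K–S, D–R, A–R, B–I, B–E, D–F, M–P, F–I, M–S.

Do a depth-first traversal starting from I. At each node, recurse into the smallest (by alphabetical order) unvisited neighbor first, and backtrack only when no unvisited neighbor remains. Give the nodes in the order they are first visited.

I, A, B, E, Q, G, J, F, D, R, C, K, S, M, P, N, H, O, L

Visit I
I → A
A → B
B → E
E → Q
Q → G
G → J
J → F
F → D
D → R
R → C
C → K
K → S
S → M
M → P
G → N
Q → H
I → O
O → L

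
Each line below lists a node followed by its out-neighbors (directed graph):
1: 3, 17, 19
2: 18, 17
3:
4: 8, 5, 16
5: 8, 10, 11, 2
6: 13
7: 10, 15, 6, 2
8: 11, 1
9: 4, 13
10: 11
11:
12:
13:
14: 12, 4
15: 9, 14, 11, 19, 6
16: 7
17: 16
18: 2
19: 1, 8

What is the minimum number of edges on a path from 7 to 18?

2

Level 0: 7
Level 1: 2, 6, 10, 15
Level 2: 9, 11, 13, 14, 17, 18, 19
Level 3: 1, 4, 8, 12, 16
Level 4: 3, 5
18 first appears at level 2.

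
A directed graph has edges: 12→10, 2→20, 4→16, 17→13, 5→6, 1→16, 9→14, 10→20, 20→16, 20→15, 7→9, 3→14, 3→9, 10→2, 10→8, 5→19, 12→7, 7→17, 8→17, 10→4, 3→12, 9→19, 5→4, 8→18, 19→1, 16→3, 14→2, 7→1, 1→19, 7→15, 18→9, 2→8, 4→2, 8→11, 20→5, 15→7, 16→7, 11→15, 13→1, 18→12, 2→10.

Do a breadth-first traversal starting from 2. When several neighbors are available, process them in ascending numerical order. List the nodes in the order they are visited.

2 → 8 → 10 → 20 → 11 → 17 → 18 → 4 → 5 → 15 → 16 → 13 → 9 → 12 → 6 → 19 → 7 → 3 → 1 → 14

Visit 2; enqueue 8, 10, 20 → queue [8, 10, 20]
Visit 8; enqueue 11, 17, 18 → queue [10, 20, 11, 17, 18]
Visit 10; enqueue 4 → queue [20, 11, 17, 18, 4]
Visit 20; enqueue 5, 15, 16 → queue [11, 17, 18, 4, 5, 15, 16]
Visit 11 → queue [17, 18, 4, 5, 15, 16]
Visit 17; enqueue 13 → queue [18, 4, 5, 15, 16, 13]
Visit 18; enqueue 9, 12 → queue [4, 5, 15, 16, 13, 9, 12]
Visit 4 → queue [5, 15, 16, 13, 9, 12]
Visit 5; enqueue 6, 19 → queue [15, 16, 13, 9, 12, 6, 19]
Visit 15; enqueue 7 → queue [16, 13, 9, 12, 6, 19, 7]
Visit 16; enqueue 3 → queue [13, 9, 12, 6, 19, 7, 3]
Visit 13; enqueue 1 → queue [9, 12, 6, 19, 7, 3, 1]
Visit 9; enqueue 14 → queue [12, 6, 19, 7, 3, 1, 14]
Visit 12 → queue [6, 19, 7, 3, 1, 14]
Visit 6 → queue [19, 7, 3, 1, 14]
Visit 19 → queue [7, 3, 1, 14]
Visit 7 → queue [3, 1, 14]
Visit 3 → queue [1, 14]
Visit 1 → queue [14]
Visit 14 → queue []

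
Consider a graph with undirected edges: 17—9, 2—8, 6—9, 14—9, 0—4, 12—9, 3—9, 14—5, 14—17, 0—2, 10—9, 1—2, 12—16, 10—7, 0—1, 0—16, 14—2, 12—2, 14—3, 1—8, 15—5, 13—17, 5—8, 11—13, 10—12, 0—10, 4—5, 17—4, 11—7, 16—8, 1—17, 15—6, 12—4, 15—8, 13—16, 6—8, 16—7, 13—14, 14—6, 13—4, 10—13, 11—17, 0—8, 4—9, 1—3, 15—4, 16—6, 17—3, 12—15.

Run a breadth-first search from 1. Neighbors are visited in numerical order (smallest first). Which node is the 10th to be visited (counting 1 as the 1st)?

12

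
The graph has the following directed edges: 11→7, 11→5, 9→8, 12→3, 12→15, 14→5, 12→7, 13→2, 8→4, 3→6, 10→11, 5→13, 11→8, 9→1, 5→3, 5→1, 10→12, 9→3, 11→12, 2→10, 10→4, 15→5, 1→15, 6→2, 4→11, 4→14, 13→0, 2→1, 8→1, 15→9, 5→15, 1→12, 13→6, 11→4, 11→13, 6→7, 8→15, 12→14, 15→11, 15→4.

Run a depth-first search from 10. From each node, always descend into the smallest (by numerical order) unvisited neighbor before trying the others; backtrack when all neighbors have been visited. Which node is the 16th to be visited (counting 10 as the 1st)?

0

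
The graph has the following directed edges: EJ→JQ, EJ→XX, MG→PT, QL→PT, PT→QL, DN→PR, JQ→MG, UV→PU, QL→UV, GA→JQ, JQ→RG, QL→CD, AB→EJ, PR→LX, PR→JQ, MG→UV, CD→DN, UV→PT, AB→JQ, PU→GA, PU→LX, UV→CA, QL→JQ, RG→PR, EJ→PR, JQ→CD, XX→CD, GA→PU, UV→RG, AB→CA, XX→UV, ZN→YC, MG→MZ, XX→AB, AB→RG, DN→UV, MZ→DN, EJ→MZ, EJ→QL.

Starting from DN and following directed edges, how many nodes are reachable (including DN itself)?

14

BFS from DN visits: DN, PR, UV, JQ, LX, CA, PT, PU, RG, CD, MG, QL, GA, MZ
Reachable nodes: 14 of 19 total.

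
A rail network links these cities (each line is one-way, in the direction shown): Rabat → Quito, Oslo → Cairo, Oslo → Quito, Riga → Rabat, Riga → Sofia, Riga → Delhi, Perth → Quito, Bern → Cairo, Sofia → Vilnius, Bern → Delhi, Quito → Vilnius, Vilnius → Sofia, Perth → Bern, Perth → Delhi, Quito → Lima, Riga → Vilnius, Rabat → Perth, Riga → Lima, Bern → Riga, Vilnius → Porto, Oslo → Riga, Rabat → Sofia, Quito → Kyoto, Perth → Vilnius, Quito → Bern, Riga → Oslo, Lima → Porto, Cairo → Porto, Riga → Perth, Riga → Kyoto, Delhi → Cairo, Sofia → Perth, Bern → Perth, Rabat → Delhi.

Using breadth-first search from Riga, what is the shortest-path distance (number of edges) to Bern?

Level 0: Riga
Level 1: Delhi, Kyoto, Lima, Oslo, Perth, Rabat, Sofia, Vilnius
Level 2: Bern, Cairo, Porto, Quito
Bern first appears at level 2.

2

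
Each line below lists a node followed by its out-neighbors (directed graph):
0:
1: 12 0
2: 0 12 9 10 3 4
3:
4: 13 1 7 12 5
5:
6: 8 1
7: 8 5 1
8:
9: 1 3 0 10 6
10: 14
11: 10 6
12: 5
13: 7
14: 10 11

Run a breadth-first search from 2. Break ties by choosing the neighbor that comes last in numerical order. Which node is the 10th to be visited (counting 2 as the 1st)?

Visit 2; enqueue 12, 10, 9, 4, 3, 0 → queue [12, 10, 9, 4, 3, 0]
Visit 12; enqueue 5 → queue [10, 9, 4, 3, 0, 5]
Visit 10; enqueue 14 → queue [9, 4, 3, 0, 5, 14]
Visit 9; enqueue 6, 1 → queue [4, 3, 0, 5, 14, 6, 1]
Visit 4; enqueue 13, 7 → queue [3, 0, 5, 14, 6, 1, 13, 7]
Visit 3 → queue [0, 5, 14, 6, 1, 13, 7]
Visit 0 → queue [5, 14, 6, 1, 13, 7]
Visit 5 → queue [14, 6, 1, 13, 7]
Visit 14; enqueue 11 → queue [6, 1, 13, 7, 11]
Visit 6; enqueue 8 → queue [1, 13, 7, 11, 8]
Visit 1 → queue [13, 7, 11, 8]
Visit 13 → queue [7, 11, 8]
Visit 7 → queue [11, 8]
Visit 11 → queue [8]
Visit 8 → queue []

Visit order: 2, 12, 10, 9, 4, 3, 0, 5, 14, 6, 1, 13, 7, 11, 8

6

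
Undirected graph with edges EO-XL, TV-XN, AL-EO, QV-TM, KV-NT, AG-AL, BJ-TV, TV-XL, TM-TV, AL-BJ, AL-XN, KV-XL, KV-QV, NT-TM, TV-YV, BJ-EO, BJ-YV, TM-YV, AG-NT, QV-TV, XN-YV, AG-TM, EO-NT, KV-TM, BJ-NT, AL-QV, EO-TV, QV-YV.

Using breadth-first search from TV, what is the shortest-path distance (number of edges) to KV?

Level 0: TV
Level 1: BJ, EO, QV, TM, XL, XN, YV
Level 2: AG, AL, KV, NT
KV first appears at level 2.

2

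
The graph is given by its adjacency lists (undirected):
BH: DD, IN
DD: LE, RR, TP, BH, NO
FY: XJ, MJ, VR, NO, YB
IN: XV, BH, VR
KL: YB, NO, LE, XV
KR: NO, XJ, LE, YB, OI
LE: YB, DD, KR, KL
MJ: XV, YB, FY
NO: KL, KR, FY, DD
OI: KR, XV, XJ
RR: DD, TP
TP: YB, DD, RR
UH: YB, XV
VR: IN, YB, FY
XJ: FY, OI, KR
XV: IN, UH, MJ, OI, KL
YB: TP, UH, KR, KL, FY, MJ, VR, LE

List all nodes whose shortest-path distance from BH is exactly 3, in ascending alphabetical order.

FY, KL, KR, MJ, OI, UH, YB

Level 0: BH
Level 1: DD, IN
Level 2: LE, NO, RR, TP, VR, XV
Level 3: FY, KL, KR, MJ, OI, UH, YB
Level 4: XJ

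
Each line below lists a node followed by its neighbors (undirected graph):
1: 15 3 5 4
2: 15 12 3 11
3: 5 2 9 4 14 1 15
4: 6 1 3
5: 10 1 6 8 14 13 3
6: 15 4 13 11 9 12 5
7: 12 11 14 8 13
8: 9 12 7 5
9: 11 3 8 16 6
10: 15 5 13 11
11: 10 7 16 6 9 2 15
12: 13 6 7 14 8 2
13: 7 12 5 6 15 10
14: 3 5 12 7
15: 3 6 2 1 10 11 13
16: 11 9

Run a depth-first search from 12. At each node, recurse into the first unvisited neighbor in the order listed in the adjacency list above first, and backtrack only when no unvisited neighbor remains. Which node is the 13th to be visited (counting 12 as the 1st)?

Visit 12
12 → 13
13 → 7
7 → 11
11 → 10
10 → 15
15 → 3
3 → 5
5 → 1
1 → 4
4 → 6
6 → 9
9 → 8
9 → 16
5 → 14
3 → 2

Visit order: 12, 13, 7, 11, 10, 15, 3, 5, 1, 4, 6, 9, 8, 16, 14, 2

8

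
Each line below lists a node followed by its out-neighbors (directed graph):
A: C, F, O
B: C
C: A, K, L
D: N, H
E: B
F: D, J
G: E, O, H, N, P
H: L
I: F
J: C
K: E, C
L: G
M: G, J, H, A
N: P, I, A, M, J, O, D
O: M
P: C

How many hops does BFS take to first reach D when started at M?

3

Level 0: M
Level 1: A, G, H, J
Level 2: C, E, F, L, N, O, P
Level 3: B, D, I, K
D first appears at level 3.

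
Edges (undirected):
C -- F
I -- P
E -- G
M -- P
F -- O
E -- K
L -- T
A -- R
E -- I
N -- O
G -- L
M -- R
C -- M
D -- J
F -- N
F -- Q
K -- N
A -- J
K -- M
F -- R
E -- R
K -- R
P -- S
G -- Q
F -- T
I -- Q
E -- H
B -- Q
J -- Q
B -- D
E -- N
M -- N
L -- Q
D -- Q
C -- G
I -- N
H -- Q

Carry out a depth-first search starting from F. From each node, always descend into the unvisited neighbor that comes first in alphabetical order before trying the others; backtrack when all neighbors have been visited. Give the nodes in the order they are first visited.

F → C → G → E → H → Q → B → D → J → A → R → K → M → N → I → P → S → O → L → T

Visit F
F → C
C → G
G → E
E → H
H → Q
Q → B
B → D
D → J
J → A
A → R
R → K
K → M
M → N
N → I
I → P
P → S
N → O
Q → L
L → T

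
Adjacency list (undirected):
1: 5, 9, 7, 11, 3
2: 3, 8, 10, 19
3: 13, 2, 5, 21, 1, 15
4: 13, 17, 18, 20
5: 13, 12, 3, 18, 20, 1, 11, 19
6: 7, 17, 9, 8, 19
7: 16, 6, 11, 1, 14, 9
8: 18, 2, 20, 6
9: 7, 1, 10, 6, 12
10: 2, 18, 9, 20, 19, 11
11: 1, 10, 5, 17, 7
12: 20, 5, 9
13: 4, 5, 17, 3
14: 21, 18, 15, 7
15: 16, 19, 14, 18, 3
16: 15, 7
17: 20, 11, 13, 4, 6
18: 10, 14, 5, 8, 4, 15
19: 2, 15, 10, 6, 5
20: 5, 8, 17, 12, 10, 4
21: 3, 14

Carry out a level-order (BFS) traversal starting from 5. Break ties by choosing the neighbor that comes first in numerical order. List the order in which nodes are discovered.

5 → 1 → 3 → 11 → 12 → 13 → 18 → 19 → 20 → 7 → 9 → 2 → 15 → 21 → 10 → 17 → 4 → 8 → 14 → 6 → 16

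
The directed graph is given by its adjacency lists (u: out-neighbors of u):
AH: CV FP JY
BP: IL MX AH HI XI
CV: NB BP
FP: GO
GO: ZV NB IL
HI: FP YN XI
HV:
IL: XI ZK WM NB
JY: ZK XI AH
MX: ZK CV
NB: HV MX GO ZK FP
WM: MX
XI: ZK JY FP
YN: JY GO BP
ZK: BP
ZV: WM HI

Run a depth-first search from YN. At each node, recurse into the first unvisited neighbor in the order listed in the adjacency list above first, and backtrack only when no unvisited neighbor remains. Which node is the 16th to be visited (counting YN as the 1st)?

AH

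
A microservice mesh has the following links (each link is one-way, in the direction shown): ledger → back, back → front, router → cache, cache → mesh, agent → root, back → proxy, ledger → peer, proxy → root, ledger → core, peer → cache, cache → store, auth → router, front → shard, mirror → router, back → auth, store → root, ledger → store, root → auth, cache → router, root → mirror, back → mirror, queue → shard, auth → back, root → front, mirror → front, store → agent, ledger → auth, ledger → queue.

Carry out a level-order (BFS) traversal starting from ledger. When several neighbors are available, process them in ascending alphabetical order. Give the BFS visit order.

ledger -> auth -> back -> core -> peer -> queue -> store -> router -> front -> mirror -> proxy -> cache -> shard -> agent -> root -> mesh

Visit ledger; enqueue auth, back, core, peer, queue, store → queue [auth, back, core, peer, queue, store]
Visit auth; enqueue router → queue [back, core, peer, queue, store, router]
Visit back; enqueue front, mirror, proxy → queue [core, peer, queue, store, router, front, mirror, proxy]
Visit core → queue [peer, queue, store, router, front, mirror, proxy]
Visit peer; enqueue cache → queue [queue, store, router, front, mirror, proxy, cache]
Visit queue; enqueue shard → queue [store, router, front, mirror, proxy, cache, shard]
Visit store; enqueue agent, root → queue [router, front, mirror, proxy, cache, shard, agent, root]
Visit router → queue [front, mirror, proxy, cache, shard, agent, root]
Visit front → queue [mirror, proxy, cache, shard, agent, root]
Visit mirror → queue [proxy, cache, shard, agent, root]
Visit proxy → queue [cache, shard, agent, root]
Visit cache; enqueue mesh → queue [shard, agent, root, mesh]
Visit shard → queue [agent, root, mesh]
Visit agent → queue [root, mesh]
Visit root → queue [mesh]
Visit mesh → queue []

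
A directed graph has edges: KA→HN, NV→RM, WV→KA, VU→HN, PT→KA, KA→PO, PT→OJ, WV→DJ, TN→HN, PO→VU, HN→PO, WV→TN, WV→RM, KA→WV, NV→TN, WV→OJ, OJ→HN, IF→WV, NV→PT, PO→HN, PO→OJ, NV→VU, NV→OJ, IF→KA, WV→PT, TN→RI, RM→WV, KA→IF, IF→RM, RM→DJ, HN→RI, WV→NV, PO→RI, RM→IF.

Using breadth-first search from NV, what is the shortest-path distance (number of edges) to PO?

Level 0: NV
Level 1: OJ, PT, RM, TN, VU
Level 2: DJ, HN, IF, KA, RI, WV
Level 3: PO
PO first appears at level 3.

3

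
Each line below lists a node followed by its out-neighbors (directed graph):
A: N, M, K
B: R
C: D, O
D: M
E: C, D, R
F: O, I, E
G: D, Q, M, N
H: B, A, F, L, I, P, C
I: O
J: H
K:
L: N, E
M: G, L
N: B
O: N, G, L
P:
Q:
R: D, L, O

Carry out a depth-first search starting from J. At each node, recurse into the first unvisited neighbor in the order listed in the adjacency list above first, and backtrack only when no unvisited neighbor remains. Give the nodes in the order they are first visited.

Visit J
J → H
H → B
B → R
R → D
D → M
M → G
G → Q
G → N
M → L
L → E
E → C
C → O
H → A
A → K
H → F
F → I
H → P

J, H, B, R, D, M, G, Q, N, L, E, C, O, A, K, F, I, P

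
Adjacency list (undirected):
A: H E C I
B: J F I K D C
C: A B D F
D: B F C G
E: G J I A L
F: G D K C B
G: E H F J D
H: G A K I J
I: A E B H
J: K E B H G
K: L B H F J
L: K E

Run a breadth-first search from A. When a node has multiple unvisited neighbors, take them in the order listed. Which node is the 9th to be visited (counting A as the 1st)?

L

Visit A; enqueue H, E, C, I → queue [H, E, C, I]
Visit H; enqueue G, K, J → queue [E, C, I, G, K, J]
Visit E; enqueue L → queue [C, I, G, K, J, L]
Visit C; enqueue B, D, F → queue [I, G, K, J, L, B, D, F]
Visit I → queue [G, K, J, L, B, D, F]
Visit G → queue [K, J, L, B, D, F]
Visit K → queue [J, L, B, D, F]
Visit J → queue [L, B, D, F]
Visit L → queue [B, D, F]
Visit B → queue [D, F]
Visit D → queue [F]
Visit F → queue []

Visit order: A, H, E, C, I, G, K, J, L, B, D, F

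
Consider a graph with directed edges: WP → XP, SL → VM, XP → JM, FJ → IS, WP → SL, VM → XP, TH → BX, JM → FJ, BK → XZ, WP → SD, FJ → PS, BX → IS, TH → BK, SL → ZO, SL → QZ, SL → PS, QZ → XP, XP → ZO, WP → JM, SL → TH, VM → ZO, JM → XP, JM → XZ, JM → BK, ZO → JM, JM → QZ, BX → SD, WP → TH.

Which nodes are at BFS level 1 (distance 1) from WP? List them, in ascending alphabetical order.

Level 0: WP
Level 1: JM, SD, SL, TH, XP
Level 2: BK, BX, FJ, PS, QZ, VM, XZ, ZO
Level 3: IS

JM, SD, SL, TH, XP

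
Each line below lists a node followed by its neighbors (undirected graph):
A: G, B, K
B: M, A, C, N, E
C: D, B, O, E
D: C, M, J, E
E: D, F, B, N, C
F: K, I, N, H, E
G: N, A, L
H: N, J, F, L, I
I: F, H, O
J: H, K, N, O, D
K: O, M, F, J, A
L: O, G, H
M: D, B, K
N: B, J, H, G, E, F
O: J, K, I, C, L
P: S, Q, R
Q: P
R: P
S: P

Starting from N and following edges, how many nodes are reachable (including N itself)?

15

BFS from N visits: N, B, J, H, G, E, F, M, A, C, K, O, D, L, I
Reachable nodes: 15 of 19 total.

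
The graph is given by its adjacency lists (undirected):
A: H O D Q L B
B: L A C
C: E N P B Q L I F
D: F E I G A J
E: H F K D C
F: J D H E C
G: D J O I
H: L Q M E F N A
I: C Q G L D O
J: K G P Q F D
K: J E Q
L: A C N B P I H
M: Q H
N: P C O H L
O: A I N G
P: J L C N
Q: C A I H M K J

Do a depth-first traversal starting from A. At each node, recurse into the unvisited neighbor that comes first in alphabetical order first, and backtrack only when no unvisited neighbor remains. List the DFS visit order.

A, B, C, E, D, F, H, L, I, G, J, K, Q, M, P, N, O

Visit A
A → B
B → C
C → E
E → D
D → F
F → H
H → L
L → I
I → G
G → J
J → K
K → Q
Q → M
J → P
P → N
N → O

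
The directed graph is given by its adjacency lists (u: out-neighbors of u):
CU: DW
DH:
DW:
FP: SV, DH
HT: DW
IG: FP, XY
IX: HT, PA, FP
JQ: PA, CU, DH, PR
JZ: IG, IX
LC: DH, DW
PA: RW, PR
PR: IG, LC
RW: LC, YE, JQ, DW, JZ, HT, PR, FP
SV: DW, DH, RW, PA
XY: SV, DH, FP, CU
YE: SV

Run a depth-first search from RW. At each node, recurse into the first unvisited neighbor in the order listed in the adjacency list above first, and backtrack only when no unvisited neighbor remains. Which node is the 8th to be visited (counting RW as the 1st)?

Visit RW
RW → LC
LC → DH
LC → DW
RW → YE
YE → SV
SV → PA
PA → PR
PR → IG
IG → FP
IG → XY
XY → CU
RW → JQ
RW → JZ
JZ → IX
IX → HT

Visit order: RW, LC, DH, DW, YE, SV, PA, PR, IG, FP, XY, CU, JQ, JZ, IX, HT

PR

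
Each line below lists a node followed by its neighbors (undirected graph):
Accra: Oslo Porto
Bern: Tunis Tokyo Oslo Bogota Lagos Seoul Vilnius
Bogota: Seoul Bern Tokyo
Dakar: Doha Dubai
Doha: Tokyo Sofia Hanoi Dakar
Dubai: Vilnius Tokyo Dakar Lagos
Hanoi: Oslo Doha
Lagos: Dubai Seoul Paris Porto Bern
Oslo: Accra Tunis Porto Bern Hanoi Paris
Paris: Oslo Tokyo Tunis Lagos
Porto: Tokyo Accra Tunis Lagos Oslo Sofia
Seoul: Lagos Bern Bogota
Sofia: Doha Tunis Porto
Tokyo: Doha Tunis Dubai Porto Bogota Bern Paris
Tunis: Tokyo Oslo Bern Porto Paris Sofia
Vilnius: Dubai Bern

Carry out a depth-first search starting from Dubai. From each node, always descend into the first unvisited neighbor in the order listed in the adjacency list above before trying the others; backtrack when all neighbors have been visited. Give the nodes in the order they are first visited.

Dubai, Vilnius, Bern, Tunis, Tokyo, Doha, Sofia, Porto, Accra, Oslo, Hanoi, Paris, Lagos, Seoul, Bogota, Dakar

Visit Dubai
Dubai → Vilnius
Vilnius → Bern
Bern → Tunis
Tunis → Tokyo
Tokyo → Doha
Doha → Sofia
Sofia → Porto
Porto → Accra
Accra → Oslo
Oslo → Hanoi
Oslo → Paris
Paris → Lagos
Lagos → Seoul
Seoul → Bogota
Doha → Dakar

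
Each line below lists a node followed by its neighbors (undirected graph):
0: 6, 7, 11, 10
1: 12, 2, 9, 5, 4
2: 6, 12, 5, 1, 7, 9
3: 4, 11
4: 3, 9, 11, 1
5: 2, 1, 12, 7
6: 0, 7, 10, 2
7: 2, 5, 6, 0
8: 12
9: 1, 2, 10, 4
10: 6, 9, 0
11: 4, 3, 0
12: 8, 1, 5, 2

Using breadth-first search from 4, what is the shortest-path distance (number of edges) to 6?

Level 0: 4
Level 1: 1, 3, 9, 11
Level 2: 0, 2, 5, 10, 12
Level 3: 6, 7, 8
6 first appears at level 3.

3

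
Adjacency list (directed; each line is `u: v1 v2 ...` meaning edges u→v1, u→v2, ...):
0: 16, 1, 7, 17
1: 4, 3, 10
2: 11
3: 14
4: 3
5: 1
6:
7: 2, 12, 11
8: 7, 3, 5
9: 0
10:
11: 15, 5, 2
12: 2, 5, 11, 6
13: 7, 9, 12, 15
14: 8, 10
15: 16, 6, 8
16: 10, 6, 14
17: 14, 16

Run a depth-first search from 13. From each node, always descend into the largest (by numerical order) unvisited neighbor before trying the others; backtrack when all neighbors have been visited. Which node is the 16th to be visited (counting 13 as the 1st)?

9

Visit 13
13 → 15
15 → 16
16 → 14
14 → 10
14 → 8
8 → 7
7 → 12
12 → 11
11 → 5
5 → 1
1 → 4
4 → 3
11 → 2
12 → 6
13 → 9
9 → 0
0 → 17

Visit order: 13, 15, 16, 14, 10, 8, 7, 12, 11, 5, 1, 4, 3, 2, 6, 9, 0, 17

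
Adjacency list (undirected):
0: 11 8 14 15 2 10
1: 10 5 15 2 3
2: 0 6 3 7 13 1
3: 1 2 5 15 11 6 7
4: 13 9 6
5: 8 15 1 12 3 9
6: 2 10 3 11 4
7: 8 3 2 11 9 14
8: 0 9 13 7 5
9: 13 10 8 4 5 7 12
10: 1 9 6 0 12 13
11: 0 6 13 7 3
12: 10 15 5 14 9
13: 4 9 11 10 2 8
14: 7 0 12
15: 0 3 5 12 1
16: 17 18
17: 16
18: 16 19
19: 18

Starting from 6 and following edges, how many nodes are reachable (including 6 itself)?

BFS from 6 visits: 6, 2, 3, 4, 10, 11, 0, 1, 7, 13, 5, 15, 9, 12, 8, 14
Reachable nodes: 16 of 20 total.

16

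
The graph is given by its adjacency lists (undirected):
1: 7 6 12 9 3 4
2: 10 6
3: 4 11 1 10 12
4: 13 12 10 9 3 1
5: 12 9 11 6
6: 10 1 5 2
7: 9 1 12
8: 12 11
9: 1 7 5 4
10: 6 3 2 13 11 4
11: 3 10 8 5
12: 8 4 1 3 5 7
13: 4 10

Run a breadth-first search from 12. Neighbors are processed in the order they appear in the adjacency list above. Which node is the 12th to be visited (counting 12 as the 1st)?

6

Visit 12; enqueue 8, 4, 1, 3, 5, 7 → queue [8, 4, 1, 3, 5, 7]
Visit 8; enqueue 11 → queue [4, 1, 3, 5, 7, 11]
Visit 4; enqueue 13, 10, 9 → queue [1, 3, 5, 7, 11, 13, 10, 9]
Visit 1; enqueue 6 → queue [3, 5, 7, 11, 13, 10, 9, 6]
Visit 3 → queue [5, 7, 11, 13, 10, 9, 6]
Visit 5 → queue [7, 11, 13, 10, 9, 6]
Visit 7 → queue [11, 13, 10, 9, 6]
Visit 11 → queue [13, 10, 9, 6]
Visit 13 → queue [10, 9, 6]
Visit 10; enqueue 2 → queue [9, 6, 2]
Visit 9 → queue [6, 2]
Visit 6 → queue [2]
Visit 2 → queue []

Visit order: 12, 8, 4, 1, 3, 5, 7, 11, 13, 10, 9, 6, 2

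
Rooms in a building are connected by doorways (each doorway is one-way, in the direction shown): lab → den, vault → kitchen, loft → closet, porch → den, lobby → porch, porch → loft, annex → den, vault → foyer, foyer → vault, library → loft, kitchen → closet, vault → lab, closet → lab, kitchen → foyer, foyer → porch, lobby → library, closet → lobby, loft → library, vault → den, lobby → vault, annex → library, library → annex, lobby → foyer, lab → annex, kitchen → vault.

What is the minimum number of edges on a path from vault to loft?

3

Level 0: vault
Level 1: den, foyer, kitchen, lab
Level 2: annex, closet, porch
Level 3: library, lobby, loft
loft first appears at level 3.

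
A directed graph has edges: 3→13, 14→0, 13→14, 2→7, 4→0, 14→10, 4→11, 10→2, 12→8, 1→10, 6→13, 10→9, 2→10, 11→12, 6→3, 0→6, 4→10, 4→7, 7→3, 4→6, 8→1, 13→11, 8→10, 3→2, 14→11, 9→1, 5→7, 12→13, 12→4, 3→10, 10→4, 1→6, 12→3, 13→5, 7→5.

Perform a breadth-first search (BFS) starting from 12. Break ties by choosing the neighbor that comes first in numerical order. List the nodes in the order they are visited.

Visit 12; enqueue 3, 4, 8, 13 → queue [3, 4, 8, 13]
Visit 3; enqueue 2, 10 → queue [4, 8, 13, 2, 10]
Visit 4; enqueue 0, 6, 7, 11 → queue [8, 13, 2, 10, 0, 6, 7, 11]
Visit 8; enqueue 1 → queue [13, 2, 10, 0, 6, 7, 11, 1]
Visit 13; enqueue 5, 14 → queue [2, 10, 0, 6, 7, 11, 1, 5, 14]
Visit 2 → queue [10, 0, 6, 7, 11, 1, 5, 14]
Visit 10; enqueue 9 → queue [0, 6, 7, 11, 1, 5, 14, 9]
Visit 0 → queue [6, 7, 11, 1, 5, 14, 9]
Visit 6 → queue [7, 11, 1, 5, 14, 9]
Visit 7 → queue [11, 1, 5, 14, 9]
Visit 11 → queue [1, 5, 14, 9]
Visit 1 → queue [5, 14, 9]
Visit 5 → queue [14, 9]
Visit 14 → queue [9]
Visit 9 → queue []

12, 3, 4, 8, 13, 2, 10, 0, 6, 7, 11, 1, 5, 14, 9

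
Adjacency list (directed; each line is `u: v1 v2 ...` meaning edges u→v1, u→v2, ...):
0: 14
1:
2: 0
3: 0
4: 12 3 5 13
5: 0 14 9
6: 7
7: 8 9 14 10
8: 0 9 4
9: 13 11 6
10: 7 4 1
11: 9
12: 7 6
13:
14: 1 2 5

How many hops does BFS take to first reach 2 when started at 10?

3

Level 0: 10
Level 1: 1, 4, 7
Level 2: 3, 5, 8, 9, 12, 13, 14
Level 3: 0, 2, 6, 11
2 first appears at level 3.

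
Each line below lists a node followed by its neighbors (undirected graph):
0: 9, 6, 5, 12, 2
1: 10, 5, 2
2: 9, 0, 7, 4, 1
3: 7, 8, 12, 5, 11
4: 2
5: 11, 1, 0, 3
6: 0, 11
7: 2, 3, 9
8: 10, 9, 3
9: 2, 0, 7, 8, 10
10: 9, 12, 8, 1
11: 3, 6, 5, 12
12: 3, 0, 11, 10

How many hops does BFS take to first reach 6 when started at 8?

Level 0: 8
Level 1: 3, 9, 10
Level 2: 0, 1, 2, 5, 7, 11, 12
Level 3: 4, 6
6 first appears at level 3.

3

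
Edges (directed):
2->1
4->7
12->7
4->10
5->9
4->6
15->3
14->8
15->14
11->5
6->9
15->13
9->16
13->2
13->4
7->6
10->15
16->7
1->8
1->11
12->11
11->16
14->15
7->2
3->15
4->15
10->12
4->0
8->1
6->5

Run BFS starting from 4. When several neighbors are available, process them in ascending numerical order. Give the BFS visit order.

4 -> 0 -> 6 -> 7 -> 10 -> 15 -> 5 -> 9 -> 2 -> 12 -> 3 -> 13 -> 14 -> 16 -> 1 -> 11 -> 8

Visit 4; enqueue 0, 6, 7, 10, 15 → queue [0, 6, 7, 10, 15]
Visit 0 → queue [6, 7, 10, 15]
Visit 6; enqueue 5, 9 → queue [7, 10, 15, 5, 9]
Visit 7; enqueue 2 → queue [10, 15, 5, 9, 2]
Visit 10; enqueue 12 → queue [15, 5, 9, 2, 12]
Visit 15; enqueue 3, 13, 14 → queue [5, 9, 2, 12, 3, 13, 14]
Visit 5 → queue [9, 2, 12, 3, 13, 14]
Visit 9; enqueue 16 → queue [2, 12, 3, 13, 14, 16]
Visit 2; enqueue 1 → queue [12, 3, 13, 14, 16, 1]
Visit 12; enqueue 11 → queue [3, 13, 14, 16, 1, 11]
Visit 3 → queue [13, 14, 16, 1, 11]
Visit 13 → queue [14, 16, 1, 11]
Visit 14; enqueue 8 → queue [16, 1, 11, 8]
Visit 16 → queue [1, 11, 8]
Visit 1 → queue [11, 8]
Visit 11 → queue [8]
Visit 8 → queue []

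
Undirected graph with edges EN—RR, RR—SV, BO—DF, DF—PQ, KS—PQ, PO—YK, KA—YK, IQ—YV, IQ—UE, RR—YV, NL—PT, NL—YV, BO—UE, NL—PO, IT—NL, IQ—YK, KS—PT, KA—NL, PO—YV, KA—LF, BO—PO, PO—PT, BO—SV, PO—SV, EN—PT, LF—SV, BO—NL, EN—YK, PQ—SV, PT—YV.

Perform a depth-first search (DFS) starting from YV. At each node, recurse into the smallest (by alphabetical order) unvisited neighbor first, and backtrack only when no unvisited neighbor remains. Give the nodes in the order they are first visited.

YV IQ UE BO DF PQ KS PT EN RR SV LF KA NL IT PO YK

Visit YV
YV → IQ
IQ → UE
UE → BO
BO → DF
DF → PQ
PQ → KS
KS → PT
PT → EN
EN → RR
RR → SV
SV → LF
LF → KA
KA → NL
NL → IT
NL → PO
PO → YK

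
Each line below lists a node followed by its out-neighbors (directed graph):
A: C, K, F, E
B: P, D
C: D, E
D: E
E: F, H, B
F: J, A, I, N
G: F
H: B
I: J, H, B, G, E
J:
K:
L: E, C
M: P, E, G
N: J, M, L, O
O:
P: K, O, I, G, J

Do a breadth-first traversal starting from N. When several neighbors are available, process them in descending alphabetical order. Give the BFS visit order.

N, O, M, L, J, P, G, E, C, K, I, F, H, B, D, A

Visit N; enqueue O, M, L, J → queue [O, M, L, J]
Visit O → queue [M, L, J]
Visit M; enqueue P, G, E → queue [L, J, P, G, E]
Visit L; enqueue C → queue [J, P, G, E, C]
Visit J → queue [P, G, E, C]
Visit P; enqueue K, I → queue [G, E, C, K, I]
Visit G; enqueue F → queue [E, C, K, I, F]
Visit E; enqueue H, B → queue [C, K, I, F, H, B]
Visit C; enqueue D → queue [K, I, F, H, B, D]
Visit K → queue [I, F, H, B, D]
Visit I → queue [F, H, B, D]
Visit F; enqueue A → queue [H, B, D, A]
Visit H → queue [B, D, A]
Visit B → queue [D, A]
Visit D → queue [A]
Visit A → queue []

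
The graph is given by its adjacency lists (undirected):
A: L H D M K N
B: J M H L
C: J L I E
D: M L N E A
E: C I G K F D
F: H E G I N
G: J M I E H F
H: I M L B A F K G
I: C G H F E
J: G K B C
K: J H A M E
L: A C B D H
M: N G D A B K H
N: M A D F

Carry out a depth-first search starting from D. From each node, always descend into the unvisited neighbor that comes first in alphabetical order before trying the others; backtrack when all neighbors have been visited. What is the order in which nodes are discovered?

Visit D
D → A
A → H
H → B
B → J
J → C
C → E
E → F
F → G
G → I
G → M
M → K
M → N
C → L

D, A, H, B, J, C, E, F, G, I, M, K, N, L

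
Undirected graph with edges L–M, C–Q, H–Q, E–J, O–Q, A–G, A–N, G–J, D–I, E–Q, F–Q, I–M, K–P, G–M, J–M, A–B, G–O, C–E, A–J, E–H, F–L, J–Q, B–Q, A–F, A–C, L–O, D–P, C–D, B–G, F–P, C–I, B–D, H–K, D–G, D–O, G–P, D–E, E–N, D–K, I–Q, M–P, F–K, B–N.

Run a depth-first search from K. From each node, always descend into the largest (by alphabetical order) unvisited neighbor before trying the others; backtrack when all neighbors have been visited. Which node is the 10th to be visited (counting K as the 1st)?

Visit K
K → P
P → M
M → L
L → O
O → Q
Q → J
J → G
G → D
D → I
I → C
C → E
E → N
N → B
B → A
A → F
E → H

Visit order: K, P, M, L, O, Q, J, G, D, I, C, E, N, B, A, F, H

I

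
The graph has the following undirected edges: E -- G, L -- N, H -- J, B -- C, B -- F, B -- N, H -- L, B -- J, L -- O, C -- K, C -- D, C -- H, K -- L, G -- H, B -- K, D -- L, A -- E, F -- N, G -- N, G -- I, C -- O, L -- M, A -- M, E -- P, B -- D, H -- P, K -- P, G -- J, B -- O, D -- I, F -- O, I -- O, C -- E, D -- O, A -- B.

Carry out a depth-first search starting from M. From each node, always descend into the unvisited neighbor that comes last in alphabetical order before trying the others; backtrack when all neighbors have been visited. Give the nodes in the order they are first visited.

Visit M
M → L
L → O
O → I
I → G
G → N
N → F
F → B
B → K
K → P
P → H
H → J
H → C
C → E
E → A
C → D

M -> L -> O -> I -> G -> N -> F -> B -> K -> P -> H -> J -> C -> E -> A -> D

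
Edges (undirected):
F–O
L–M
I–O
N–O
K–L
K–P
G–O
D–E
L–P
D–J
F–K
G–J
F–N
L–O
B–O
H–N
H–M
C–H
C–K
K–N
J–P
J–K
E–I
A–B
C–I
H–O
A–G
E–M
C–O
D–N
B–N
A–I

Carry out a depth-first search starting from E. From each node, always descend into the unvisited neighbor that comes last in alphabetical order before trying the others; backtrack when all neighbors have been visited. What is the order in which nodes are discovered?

E -> M -> L -> P -> K -> N -> O -> I -> C -> H -> A -> G -> J -> D -> B -> F

Visit E
E → M
M → L
L → P
P → K
K → N
N → O
O → I
I → C
C → H
I → A
A → G
G → J
J → D
A → B
O → F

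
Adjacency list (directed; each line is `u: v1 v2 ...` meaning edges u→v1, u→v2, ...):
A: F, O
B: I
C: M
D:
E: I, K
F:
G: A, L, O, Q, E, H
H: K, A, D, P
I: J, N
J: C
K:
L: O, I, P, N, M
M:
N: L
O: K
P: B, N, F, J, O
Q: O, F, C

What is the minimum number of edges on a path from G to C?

Level 0: G
Level 1: A, E, H, L, O, Q
Level 2: C, D, F, I, K, M, N, P
Level 3: B, J
C first appears at level 2.

2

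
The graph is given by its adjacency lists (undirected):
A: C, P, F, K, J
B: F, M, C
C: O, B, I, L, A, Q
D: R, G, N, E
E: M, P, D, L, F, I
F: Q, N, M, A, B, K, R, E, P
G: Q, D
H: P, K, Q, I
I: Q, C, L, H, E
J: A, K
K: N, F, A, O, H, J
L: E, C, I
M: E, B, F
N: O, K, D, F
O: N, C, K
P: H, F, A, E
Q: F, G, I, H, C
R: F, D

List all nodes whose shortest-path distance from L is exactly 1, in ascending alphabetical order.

C, E, I

Level 0: L
Level 1: C, E, I
Level 2: A, B, D, F, H, M, O, P, Q
Level 3: G, J, K, N, R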